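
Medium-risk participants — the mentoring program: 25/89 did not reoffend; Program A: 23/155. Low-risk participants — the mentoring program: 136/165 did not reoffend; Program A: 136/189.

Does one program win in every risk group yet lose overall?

No

Medium-risk: the mentoring program 25/89 = 28.1%, Program A 23/155 = 14.8% → the mentoring program
Low-risk: the mentoring program 136/165 = 82.4%, Program A 136/189 = 72.0% → the mentoring program
Overall: the mentoring program 161/254 = 63.4%, Program A 159/344 = 46.2% → the mentoring program
The mentoring program wins overall and in every risk group — no reversal.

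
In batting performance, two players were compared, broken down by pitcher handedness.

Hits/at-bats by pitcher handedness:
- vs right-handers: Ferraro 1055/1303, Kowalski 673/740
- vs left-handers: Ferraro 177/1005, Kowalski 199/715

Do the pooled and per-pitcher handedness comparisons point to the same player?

Yes

Vs right-handers: Ferraro 1055/1303 = 81.0%, Kowalski 673/740 = 90.9% → Kowalski
Vs left-handers: Ferraro 177/1005 = 17.6%, Kowalski 199/715 = 27.8% → Kowalski
Overall: Ferraro 1232/2308 = 53.4%, Kowalski 872/1455 = 59.9% → Kowalski
Kowalski wins overall and in every pitcher group — no reversal.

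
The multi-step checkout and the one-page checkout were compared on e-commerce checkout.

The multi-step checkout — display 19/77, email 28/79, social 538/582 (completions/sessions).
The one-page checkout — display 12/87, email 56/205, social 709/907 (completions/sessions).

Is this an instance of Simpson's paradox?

Display: the multi-step checkout 19/77 = 24.7%, the one-page checkout 12/87 = 13.8% → the multi-step checkout
Email: the multi-step checkout 28/79 = 35.4%, the one-page checkout 56/205 = 27.3% → the multi-step checkout
Social: the multi-step checkout 538/582 = 92.4%, the one-page checkout 709/907 = 78.2% → the multi-step checkout
Overall: the multi-step checkout 585/738 = 79.3%, the one-page checkout 777/1199 = 64.8% → the multi-step checkout
The multi-step checkout wins overall and in every traffic group — no reversal.

No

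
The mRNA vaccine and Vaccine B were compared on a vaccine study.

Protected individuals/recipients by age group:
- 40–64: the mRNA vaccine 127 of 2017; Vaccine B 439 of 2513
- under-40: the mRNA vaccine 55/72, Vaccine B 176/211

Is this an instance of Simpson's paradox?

No

40–64: the mRNA vaccine 127/2017 = 6.3%, Vaccine B 439/2513 = 17.5% → Vaccine B
Under-40: the mRNA vaccine 55/72 = 76.4%, Vaccine B 176/211 = 83.4% → Vaccine B
Overall: the mRNA vaccine 182/2089 = 8.7%, Vaccine B 615/2724 = 22.6% → Vaccine B
Vaccine B wins overall and in every age group — no reversal.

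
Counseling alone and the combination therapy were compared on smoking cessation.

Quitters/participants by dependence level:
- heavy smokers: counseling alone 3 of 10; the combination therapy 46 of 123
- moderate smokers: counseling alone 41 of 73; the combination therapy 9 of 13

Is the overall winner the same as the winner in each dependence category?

Heavy smokers: counseling alone 3/10 = 30.0%, the combination therapy 46/123 = 37.4% → the combination therapy
Moderate smokers: counseling alone 41/73 = 56.2%, the combination therapy 9/13 = 69.2% → the combination therapy
Overall: counseling alone 44/83 = 53.0%, the combination therapy 55/136 = 40.4% → counseling alone
The combination therapy wins each dependence group but counseling alone wins overall — the comparison reverses. The combination therapy's participants skew toward heavy smokers, which has a lower base rate.

No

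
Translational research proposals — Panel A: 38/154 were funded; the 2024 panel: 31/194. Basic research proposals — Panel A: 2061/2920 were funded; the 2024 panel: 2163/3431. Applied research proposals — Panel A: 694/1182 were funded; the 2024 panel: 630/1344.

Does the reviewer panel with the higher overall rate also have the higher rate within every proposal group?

Translational research: Panel A 38/154 = 24.7%, the 2024 panel 31/194 = 16.0% → Panel A
Basic research: Panel A 2061/2920 = 70.6%, the 2024 panel 2163/3431 = 63.0% → Panel A
Applied research: Panel A 694/1182 = 58.7%, the 2024 panel 630/1344 = 46.9% → Panel A
Overall: Panel A 2793/4256 = 65.6%, the 2024 panel 2824/4969 = 56.8% → Panel A
Panel A wins overall and in every proposal group — no reversal.

Yes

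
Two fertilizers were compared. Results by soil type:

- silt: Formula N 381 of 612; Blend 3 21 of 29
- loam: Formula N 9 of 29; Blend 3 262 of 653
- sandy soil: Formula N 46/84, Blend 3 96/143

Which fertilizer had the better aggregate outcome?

Silt: Formula N 381/612 = 62.3%, Blend 3 21/29 = 72.4% → Blend 3
Loam: Formula N 9/29 = 31.0%, Blend 3 262/653 = 40.1% → Blend 3
Sandy soil: Formula N 46/84 = 54.8%, Blend 3 96/143 = 67.1% → Blend 3
Overall: Formula N 436/725 = 60.1%, Blend 3 379/825 = 45.9% → Formula N
(Blend 3 wins every soil group but Formula N wins overall — Blend 3's plots skew toward the low-rate loam group.)

Formula N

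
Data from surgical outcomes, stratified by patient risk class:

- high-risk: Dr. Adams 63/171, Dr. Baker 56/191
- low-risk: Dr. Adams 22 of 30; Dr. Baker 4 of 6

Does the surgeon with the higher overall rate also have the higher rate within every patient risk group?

High-risk: Dr. Adams 63/171 = 36.8%, Dr. Baker 56/191 = 29.3% → Dr. Adams
Low-risk: Dr. Adams 22/30 = 73.3%, Dr. Baker 4/6 = 66.7% → Dr. Adams
Overall: Dr. Adams 85/201 = 42.3%, Dr. Baker 60/197 = 30.5% → Dr. Adams
Dr. Adams wins overall and in every patient risk group — no reversal.

Yes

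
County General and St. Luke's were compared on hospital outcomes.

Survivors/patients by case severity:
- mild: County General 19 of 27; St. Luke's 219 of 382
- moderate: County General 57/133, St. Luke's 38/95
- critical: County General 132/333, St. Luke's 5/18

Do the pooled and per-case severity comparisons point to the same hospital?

Mild: County General 19/27 = 70.4%, St. Luke's 219/382 = 57.3% → County General
Moderate: County General 57/133 = 42.9%, St. Luke's 38/95 = 40.0% → County General
Critical: County General 132/333 = 39.6%, St. Luke's 5/18 = 27.8% → County General
Overall: County General 208/493 = 42.2%, St. Luke's 262/495 = 52.9% → St. Luke's
County General wins each case group but St. Luke's wins overall — the comparison reverses. County General's patients skew toward critical, which has a lower base rate.

No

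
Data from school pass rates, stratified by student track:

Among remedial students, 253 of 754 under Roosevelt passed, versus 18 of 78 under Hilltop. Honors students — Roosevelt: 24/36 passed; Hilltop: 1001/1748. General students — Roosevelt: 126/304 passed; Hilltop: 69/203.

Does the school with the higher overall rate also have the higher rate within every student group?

Remedial: Roosevelt 253/754 = 33.6%, Hilltop 18/78 = 23.1% → Roosevelt
Honors: Roosevelt 24/36 = 66.7%, Hilltop 1001/1748 = 57.3% → Roosevelt
General: Roosevelt 126/304 = 41.4%, Hilltop 69/203 = 34.0% → Roosevelt
Overall: Roosevelt 403/1094 = 36.8%, Hilltop 1088/2029 = 53.6% → Hilltop
Roosevelt wins each student group but Hilltop wins overall — the comparison reverses. Roosevelt's students skew toward remedial, which has a lower base rate.

No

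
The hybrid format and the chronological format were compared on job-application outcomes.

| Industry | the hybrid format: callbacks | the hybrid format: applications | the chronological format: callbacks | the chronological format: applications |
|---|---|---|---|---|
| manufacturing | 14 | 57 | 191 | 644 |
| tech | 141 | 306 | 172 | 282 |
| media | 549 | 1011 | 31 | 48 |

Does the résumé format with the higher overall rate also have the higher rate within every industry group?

Manufacturing: the hybrid format 14/57 = 24.6%, the chronological format 191/644 = 29.7% → the chronological format
Tech: the hybrid format 141/306 = 46.1%, the chronological format 172/282 = 61.0% → the chronological format
Media: the hybrid format 549/1011 = 54.3%, the chronological format 31/48 = 64.6% → the chronological format
Overall: the hybrid format 704/1374 = 51.2%, the chronological format 394/974 = 40.5% → the hybrid format
The chronological format wins each industry group but the hybrid format wins overall — the comparison reverses. The chronological format's applications skew toward manufacturing, which has a lower base rate.

No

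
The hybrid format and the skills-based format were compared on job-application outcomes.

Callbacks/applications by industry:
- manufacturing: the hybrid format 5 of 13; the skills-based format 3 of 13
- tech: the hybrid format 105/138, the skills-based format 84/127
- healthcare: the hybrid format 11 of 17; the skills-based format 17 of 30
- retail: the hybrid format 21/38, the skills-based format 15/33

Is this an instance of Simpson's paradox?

No

Manufacturing: the hybrid format 5/13 = 38.5%, the skills-based format 3/13 = 23.1% → the hybrid format
Tech: the hybrid format 105/138 = 76.1%, the skills-based format 84/127 = 66.1% → the hybrid format
Healthcare: the hybrid format 11/17 = 64.7%, the skills-based format 17/30 = 56.7% → the hybrid format
Retail: the hybrid format 21/38 = 55.3%, the skills-based format 15/33 = 45.5% → the hybrid format
Overall: the hybrid format 142/206 = 68.9%, the skills-based format 119/203 = 58.6% → the hybrid format
The hybrid format wins overall and in every industry group — no reversal.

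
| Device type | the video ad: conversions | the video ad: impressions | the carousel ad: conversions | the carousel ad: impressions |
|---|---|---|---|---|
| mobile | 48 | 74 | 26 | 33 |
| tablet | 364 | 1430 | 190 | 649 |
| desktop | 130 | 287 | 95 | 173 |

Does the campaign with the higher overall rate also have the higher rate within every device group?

Yes

Mobile: the video ad 48/74 = 64.9%, the carousel ad 26/33 = 78.8% → the carousel ad
Tablet: the video ad 364/1430 = 25.5%, the carousel ad 190/649 = 29.3% → the carousel ad
Desktop: the video ad 130/287 = 45.3%, the carousel ad 95/173 = 54.9% → the carousel ad
Overall: the video ad 542/1791 = 30.3%, the carousel ad 311/855 = 36.4% → the carousel ad
The carousel ad wins overall and in every device group — no reversal.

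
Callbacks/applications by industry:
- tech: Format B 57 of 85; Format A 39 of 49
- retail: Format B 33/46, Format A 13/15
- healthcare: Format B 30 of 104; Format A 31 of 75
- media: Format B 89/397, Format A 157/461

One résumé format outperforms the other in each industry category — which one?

Tech: Format B 57/85 = 67.1%, Format A 39/49 = 79.6% → Format A
Retail: Format B 33/46 = 71.7%, Format A 13/15 = 86.7% → Format A
Healthcare: Format B 30/104 = 28.8%, Format A 31/75 = 41.3% → Format A
Media: Format B 89/397 = 22.4%, Format A 157/461 = 34.1% → Format A
Format A has the higher rate in all 4 groups.

Format A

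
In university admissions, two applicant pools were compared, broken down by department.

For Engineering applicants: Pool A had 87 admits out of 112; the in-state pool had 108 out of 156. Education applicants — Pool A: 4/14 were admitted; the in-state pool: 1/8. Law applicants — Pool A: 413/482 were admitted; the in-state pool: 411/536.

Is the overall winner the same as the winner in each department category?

Engineering: Pool A 87/112 = 77.7%, the in-state pool 108/156 = 69.2% → Pool A
Education: Pool A 4/14 = 28.6%, the in-state pool 1/8 = 12.5% → Pool A
Law: Pool A 413/482 = 85.7%, the in-state pool 411/536 = 76.7% → Pool A
Overall: Pool A 504/608 = 82.9%, the in-state pool 520/700 = 74.3% → Pool A
Pool A wins overall and in every department group — no reversal.

Yes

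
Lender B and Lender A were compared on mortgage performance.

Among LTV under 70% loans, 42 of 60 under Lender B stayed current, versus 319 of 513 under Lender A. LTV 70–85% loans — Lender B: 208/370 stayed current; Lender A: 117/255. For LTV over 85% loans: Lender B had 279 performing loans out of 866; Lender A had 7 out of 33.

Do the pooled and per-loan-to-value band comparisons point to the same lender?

LTV under 70%: Lender B 42/60 = 70.0%, Lender A 319/513 = 62.2% → Lender B
LTV 70–85%: Lender B 208/370 = 56.2%, Lender A 117/255 = 45.9% → Lender B
LTV over 85%: Lender B 279/866 = 32.2%, Lender A 7/33 = 21.2% → Lender B
Overall: Lender B 529/1296 = 40.8%, Lender A 443/801 = 55.3% → Lender A
Lender B wins each loan-to-value group but Lender A wins overall — the comparison reverses. Lender B's loans skew toward LTV over 85%, which has a lower base rate.

No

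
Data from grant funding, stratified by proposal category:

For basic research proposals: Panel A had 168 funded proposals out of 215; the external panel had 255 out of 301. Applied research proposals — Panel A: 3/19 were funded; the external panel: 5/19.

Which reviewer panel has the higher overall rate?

the external panel

Basic research: Panel A 168/215 = 78.1%, the external panel 255/301 = 84.7% → the external panel
Applied research: Panel A 3/19 = 15.8%, the external panel 5/19 = 26.3% → the external panel
Overall: Panel A 171/234 = 73.1%, the external panel 260/320 = 81.2% → the external panel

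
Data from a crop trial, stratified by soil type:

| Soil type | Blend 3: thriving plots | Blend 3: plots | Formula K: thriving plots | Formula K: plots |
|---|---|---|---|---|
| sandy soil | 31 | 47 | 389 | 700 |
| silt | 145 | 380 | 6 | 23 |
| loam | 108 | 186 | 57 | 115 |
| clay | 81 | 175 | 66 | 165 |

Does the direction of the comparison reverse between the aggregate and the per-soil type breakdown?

Sandy soil: Blend 3 31/47 = 66.0%, Formula K 389/700 = 55.6% → Blend 3
Silt: Blend 3 145/380 = 38.2%, Formula K 6/23 = 26.1% → Blend 3
Loam: Blend 3 108/186 = 58.1%, Formula K 57/115 = 49.6% → Blend 3
Clay: Blend 3 81/175 = 46.3%, Formula K 66/165 = 40.0% → Blend 3
Overall: Blend 3 365/788 = 46.3%, Formula K 518/1003 = 51.6% → Formula K
Blend 3 wins each soil group but Formula K wins overall — the comparison reverses. Blend 3's plots skew toward silt, which has a lower base rate.

Yes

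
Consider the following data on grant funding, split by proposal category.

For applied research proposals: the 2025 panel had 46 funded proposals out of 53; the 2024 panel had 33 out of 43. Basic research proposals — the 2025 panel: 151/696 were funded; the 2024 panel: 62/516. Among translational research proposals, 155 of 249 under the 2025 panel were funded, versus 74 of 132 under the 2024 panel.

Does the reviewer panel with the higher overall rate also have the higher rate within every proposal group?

Applied research: the 2025 panel 46/53 = 86.8%, the 2024 panel 33/43 = 76.7% → the 2025 panel
Basic research: the 2025 panel 151/696 = 21.7%, the 2024 panel 62/516 = 12.0% → the 2025 panel
Translational research: the 2025 panel 155/249 = 62.2%, the 2024 panel 74/132 = 56.1% → the 2025 panel
Overall: the 2025 panel 352/998 = 35.3%, the 2024 panel 169/691 = 24.5% → the 2025 panel
The 2025 panel wins overall and in every proposal group — no reversal.

Yes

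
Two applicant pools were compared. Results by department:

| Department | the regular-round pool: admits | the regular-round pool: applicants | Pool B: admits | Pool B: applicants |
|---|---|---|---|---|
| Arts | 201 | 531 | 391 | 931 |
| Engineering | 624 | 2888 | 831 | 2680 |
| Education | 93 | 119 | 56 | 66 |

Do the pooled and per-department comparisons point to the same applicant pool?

Yes

Arts: the regular-round pool 201/531 = 37.9%, Pool B 391/931 = 42.0% → Pool B
Engineering: the regular-round pool 624/2888 = 21.6%, Pool B 831/2680 = 31.0% → Pool B
Education: the regular-round pool 93/119 = 78.2%, Pool B 56/66 = 84.8% → Pool B
Overall: the regular-round pool 918/3538 = 25.9%, Pool B 1278/3677 = 34.8% → Pool B
Pool B wins overall and in every department group — no reversal.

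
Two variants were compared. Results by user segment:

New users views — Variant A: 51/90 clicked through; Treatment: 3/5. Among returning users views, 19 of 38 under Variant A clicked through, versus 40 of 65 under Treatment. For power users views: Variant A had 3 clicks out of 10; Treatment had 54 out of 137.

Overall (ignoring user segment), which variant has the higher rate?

Variant A

New users: Variant A 51/90 = 56.7%, Treatment 3/5 = 60.0% → Treatment
Returning users: Variant A 19/38 = 50.0%, Treatment 40/65 = 61.5% → Treatment
Power users: Variant A 3/10 = 30.0%, Treatment 54/137 = 39.4% → Treatment
Overall: Variant A 73/138 = 52.9%, Treatment 97/207 = 46.9% → Variant A
(Treatment wins every user group but Variant A wins overall — Treatment's views skew toward the low-rate power users group.)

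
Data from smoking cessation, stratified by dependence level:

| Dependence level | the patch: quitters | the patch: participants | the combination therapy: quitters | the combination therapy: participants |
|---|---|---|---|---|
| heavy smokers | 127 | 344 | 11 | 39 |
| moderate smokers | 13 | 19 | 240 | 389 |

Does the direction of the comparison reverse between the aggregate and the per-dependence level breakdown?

Yes

Heavy smokers: the patch 127/344 = 36.9%, the combination therapy 11/39 = 28.2% → the patch
Moderate smokers: the patch 13/19 = 68.4%, the combination therapy 240/389 = 61.7% → the patch
Overall: the patch 140/363 = 38.6%, the combination therapy 251/428 = 58.6% → the combination therapy
The patch wins each dependence group but the combination therapy wins overall — the comparison reverses. The patch's participants skew toward heavy smokers, which has a lower base rate.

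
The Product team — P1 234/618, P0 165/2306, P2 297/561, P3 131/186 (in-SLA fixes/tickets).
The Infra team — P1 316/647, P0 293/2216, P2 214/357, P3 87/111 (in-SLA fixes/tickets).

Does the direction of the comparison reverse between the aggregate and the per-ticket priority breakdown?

No

P1: the Product team 234/618 = 37.9%, the Infra team 316/647 = 48.8% → the Infra team
P0: the Product team 165/2306 = 7.2%, the Infra team 293/2216 = 13.2% → the Infra team
P2: the Product team 297/561 = 52.9%, the Infra team 214/357 = 59.9% → the Infra team
P3: the Product team 131/186 = 70.4%, the Infra team 87/111 = 78.4% → the Infra team
Overall: the Product team 827/3671 = 22.5%, the Infra team 910/3331 = 27.3% → the Infra team
The Infra team wins overall and in every ticket group — no reversal.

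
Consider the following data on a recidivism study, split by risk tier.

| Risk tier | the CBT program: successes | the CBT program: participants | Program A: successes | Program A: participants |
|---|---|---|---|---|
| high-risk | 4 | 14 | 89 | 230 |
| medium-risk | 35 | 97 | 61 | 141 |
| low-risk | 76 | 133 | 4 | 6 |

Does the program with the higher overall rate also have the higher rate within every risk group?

No

High-risk: the CBT program 4/14 = 28.6%, Program A 89/230 = 38.7% → Program A
Medium-risk: the CBT program 35/97 = 36.1%, Program A 61/141 = 43.3% → Program A
Low-risk: the CBT program 76/133 = 57.1%, Program A 4/6 = 66.7% → Program A
Overall: the CBT program 115/244 = 47.1%, Program A 154/377 = 40.8% → the CBT program
Program A wins each risk group but the CBT program wins overall — the comparison reverses. Program A's participants skew toward high-risk, which has a lower base rate.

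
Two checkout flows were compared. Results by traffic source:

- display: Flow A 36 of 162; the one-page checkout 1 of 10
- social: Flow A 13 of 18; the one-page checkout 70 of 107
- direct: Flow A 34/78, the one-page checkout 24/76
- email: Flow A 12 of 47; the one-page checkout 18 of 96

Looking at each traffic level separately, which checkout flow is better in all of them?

Flow A

Display: Flow A 36/162 = 22.2%, the one-page checkout 1/10 = 10.0% → Flow A
Social: Flow A 13/18 = 72.2%, the one-page checkout 70/107 = 65.4% → Flow A
Direct: Flow A 34/78 = 43.6%, the one-page checkout 24/76 = 31.6% → Flow A
Email: Flow A 12/47 = 25.5%, the one-page checkout 18/96 = 18.8% → Flow A
Flow A has the higher rate in all 4 groups.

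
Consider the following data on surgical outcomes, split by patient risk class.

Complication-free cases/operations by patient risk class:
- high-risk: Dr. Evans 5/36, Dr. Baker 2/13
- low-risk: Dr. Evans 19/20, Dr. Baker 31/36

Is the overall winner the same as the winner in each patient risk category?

No

High-risk: Dr. Evans 5/36 = 13.9%, Dr. Baker 2/13 = 15.4% → Dr. Baker
Low-risk: Dr. Evans 19/20 = 95.0%, Dr. Baker 31/36 = 86.1% → Dr. Evans
Overall: Dr. Evans 24/56 = 42.9%, Dr. Baker 33/49 = 67.3% → Dr. Baker
Neither sweeps: Dr. Evans wins 1 of 2 groups, Dr. Baker wins 1. Dr. Baker wins overall but not every group — no Simpson reversal.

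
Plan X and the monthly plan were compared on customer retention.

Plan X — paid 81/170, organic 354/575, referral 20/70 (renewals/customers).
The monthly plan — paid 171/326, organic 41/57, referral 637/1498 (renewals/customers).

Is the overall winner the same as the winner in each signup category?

Paid: Plan X 81/170 = 47.6%, the monthly plan 171/326 = 52.5% → the monthly plan
Organic: Plan X 354/575 = 61.6%, the monthly plan 41/57 = 71.9% → the monthly plan
Referral: Plan X 20/70 = 28.6%, the monthly plan 637/1498 = 42.5% → the monthly plan
Overall: Plan X 455/815 = 55.8%, the monthly plan 849/1881 = 45.1% → Plan X
The monthly plan wins each signup group but Plan X wins overall — the comparison reverses. The monthly plan's customers skew toward referral, which has a lower base rate.

No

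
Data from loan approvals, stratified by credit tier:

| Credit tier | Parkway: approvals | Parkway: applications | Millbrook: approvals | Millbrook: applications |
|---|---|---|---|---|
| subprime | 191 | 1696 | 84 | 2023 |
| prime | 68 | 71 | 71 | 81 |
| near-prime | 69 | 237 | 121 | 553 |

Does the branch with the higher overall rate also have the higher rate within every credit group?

Yes

Subprime: Parkway 191/1696 = 11.3%, Millbrook 84/2023 = 4.2% → Parkway
Prime: Parkway 68/71 = 95.8%, Millbrook 71/81 = 87.7% → Parkway
Near-prime: Parkway 69/237 = 29.1%, Millbrook 121/553 = 21.9% → Parkway
Overall: Parkway 328/2004 = 16.4%, Millbrook 276/2657 = 10.4% → Parkway
Parkway wins overall and in every credit group — no reversal.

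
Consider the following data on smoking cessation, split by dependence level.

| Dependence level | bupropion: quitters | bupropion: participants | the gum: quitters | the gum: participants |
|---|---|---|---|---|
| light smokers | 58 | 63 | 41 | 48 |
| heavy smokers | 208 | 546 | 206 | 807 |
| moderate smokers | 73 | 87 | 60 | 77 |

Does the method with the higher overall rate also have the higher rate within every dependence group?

Light smokers: bupropion 58/63 = 92.1%, the gum 41/48 = 85.4% → bupropion
Heavy smokers: bupropion 208/546 = 38.1%, the gum 206/807 = 25.5% → bupropion
Moderate smokers: bupropion 73/87 = 83.9%, the gum 60/77 = 77.9% → bupropion
Overall: bupropion 339/696 = 48.7%, the gum 307/932 = 32.9% → bupropion
Bupropion wins overall and in every dependence group — no reversal.

Yes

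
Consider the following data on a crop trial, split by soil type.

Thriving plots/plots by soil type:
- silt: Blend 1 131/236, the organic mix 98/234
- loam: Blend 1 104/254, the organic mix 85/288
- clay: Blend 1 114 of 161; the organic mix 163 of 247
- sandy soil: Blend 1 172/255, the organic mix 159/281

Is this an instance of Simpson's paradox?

No

Silt: Blend 1 131/236 = 55.5%, the organic mix 98/234 = 41.9% → Blend 1
Loam: Blend 1 104/254 = 40.9%, the organic mix 85/288 = 29.5% → Blend 1
Clay: Blend 1 114/161 = 70.8%, the organic mix 163/247 = 66.0% → Blend 1
Sandy soil: Blend 1 172/255 = 67.5%, the organic mix 159/281 = 56.6% → Blend 1
Overall: Blend 1 521/906 = 57.5%, the organic mix 505/1050 = 48.1% → Blend 1
Blend 1 wins overall and in every soil group — no reversal.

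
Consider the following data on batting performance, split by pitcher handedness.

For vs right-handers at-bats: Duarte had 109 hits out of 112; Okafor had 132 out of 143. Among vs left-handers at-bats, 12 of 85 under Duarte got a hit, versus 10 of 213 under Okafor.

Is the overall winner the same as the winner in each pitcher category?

Yes

Vs right-handers: Duarte 109/112 = 97.3%, Okafor 132/143 = 92.3% → Duarte
Vs left-handers: Duarte 12/85 = 14.1%, Okafor 10/213 = 4.7% → Duarte
Overall: Duarte 121/197 = 61.4%, Okafor 142/356 = 39.9% → Duarte
Duarte wins overall and in every pitcher group — no reversal.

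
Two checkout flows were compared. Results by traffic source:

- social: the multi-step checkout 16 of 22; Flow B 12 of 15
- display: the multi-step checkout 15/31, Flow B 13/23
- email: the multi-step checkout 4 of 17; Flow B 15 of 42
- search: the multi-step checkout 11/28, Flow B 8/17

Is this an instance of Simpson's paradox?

No

Social: the multi-step checkout 16/22 = 72.7%, Flow B 12/15 = 80.0% → Flow B
Display: the multi-step checkout 15/31 = 48.4%, Flow B 13/23 = 56.5% → Flow B
Email: the multi-step checkout 4/17 = 23.5%, Flow B 15/42 = 35.7% → Flow B
Search: the multi-step checkout 11/28 = 39.3%, Flow B 8/17 = 47.1% → Flow B
Overall: the multi-step checkout 46/98 = 46.9%, Flow B 48/97 = 49.5% → Flow B
Flow B wins overall and in every traffic group — no reversal.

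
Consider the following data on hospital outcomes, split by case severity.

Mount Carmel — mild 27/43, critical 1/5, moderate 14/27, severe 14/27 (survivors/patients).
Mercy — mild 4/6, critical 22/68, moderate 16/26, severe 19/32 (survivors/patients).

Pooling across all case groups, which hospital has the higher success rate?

Mild: Mount Carmel 27/43 = 62.8%, Mercy 4/6 = 66.7% → Mercy
Critical: Mount Carmel 1/5 = 20.0%, Mercy 22/68 = 32.4% → Mercy
Moderate: Mount Carmel 14/27 = 51.9%, Mercy 16/26 = 61.5% → Mercy
Severe: Mount Carmel 14/27 = 51.9%, Mercy 19/32 = 59.4% → Mercy
Overall: Mount Carmel 56/102 = 54.9%, Mercy 61/132 = 46.2% → Mount Carmel
(Mercy wins every case group but Mount Carmel wins overall — Mercy's patients skew toward the low-rate critical group.)

Mount Carmel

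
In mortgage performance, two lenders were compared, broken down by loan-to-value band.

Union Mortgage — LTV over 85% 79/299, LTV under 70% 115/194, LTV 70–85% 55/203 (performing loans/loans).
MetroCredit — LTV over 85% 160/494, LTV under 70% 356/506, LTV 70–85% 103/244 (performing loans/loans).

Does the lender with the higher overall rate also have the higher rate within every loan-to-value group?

LTV over 85%: Union Mortgage 79/299 = 26.4%, MetroCredit 160/494 = 32.4% → MetroCredit
LTV under 70%: Union Mortgage 115/194 = 59.3%, MetroCredit 356/506 = 70.4% → MetroCredit
LTV 70–85%: Union Mortgage 55/203 = 27.1%, MetroCredit 103/244 = 42.2% → MetroCredit
Overall: Union Mortgage 249/696 = 35.8%, MetroCredit 619/1244 = 49.8% → MetroCredit
MetroCredit wins overall and in every loan-to-value group — no reversal.

Yes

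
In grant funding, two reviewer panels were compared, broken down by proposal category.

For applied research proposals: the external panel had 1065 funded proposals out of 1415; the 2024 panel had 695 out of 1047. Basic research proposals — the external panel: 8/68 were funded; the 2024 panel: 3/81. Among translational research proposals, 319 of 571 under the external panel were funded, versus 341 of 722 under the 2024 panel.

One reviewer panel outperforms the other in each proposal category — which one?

Applied research: the external panel 1065/1415 = 75.3%, the 2024 panel 695/1047 = 66.4% → the external panel
Basic research: the external panel 8/68 = 11.8%, the 2024 panel 3/81 = 3.7% → the external panel
Translational research: the external panel 319/571 = 55.9%, the 2024 panel 341/722 = 47.2% → the external panel
The external panel has the higher rate in all 3 groups.

the external panel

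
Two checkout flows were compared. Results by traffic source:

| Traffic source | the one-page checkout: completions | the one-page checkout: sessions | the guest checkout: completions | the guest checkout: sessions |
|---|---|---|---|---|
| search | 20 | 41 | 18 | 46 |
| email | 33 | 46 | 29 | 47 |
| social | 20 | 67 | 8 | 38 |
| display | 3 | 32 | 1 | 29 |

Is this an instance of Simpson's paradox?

Search: the one-page checkout 20/41 = 48.8%, the guest checkout 18/46 = 39.1% → the one-page checkout
Email: the one-page checkout 33/46 = 71.7%, the guest checkout 29/47 = 61.7% → the one-page checkout
Social: the one-page checkout 20/67 = 29.9%, the guest checkout 8/38 = 21.1% → the one-page checkout
Display: the one-page checkout 3/32 = 9.4%, the guest checkout 1/29 = 3.4% → the one-page checkout
Overall: the one-page checkout 76/186 = 40.9%, the guest checkout 56/160 = 35.0% → the one-page checkout
The one-page checkout wins overall and in every traffic group — no reversal.

No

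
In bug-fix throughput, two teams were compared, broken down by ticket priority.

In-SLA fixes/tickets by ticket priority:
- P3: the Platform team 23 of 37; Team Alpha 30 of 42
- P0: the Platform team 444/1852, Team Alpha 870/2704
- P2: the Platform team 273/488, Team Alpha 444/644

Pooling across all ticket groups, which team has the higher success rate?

P3: the Platform team 23/37 = 62.2%, Team Alpha 30/42 = 71.4% → Team Alpha
P0: the Platform team 444/1852 = 24.0%, Team Alpha 870/2704 = 32.2% → Team Alpha
P2: the Platform team 273/488 = 55.9%, Team Alpha 444/644 = 68.9% → Team Alpha
Overall: the Platform team 740/2377 = 31.1%, Team Alpha 1344/3390 = 39.6% → Team Alpha

Team Alpha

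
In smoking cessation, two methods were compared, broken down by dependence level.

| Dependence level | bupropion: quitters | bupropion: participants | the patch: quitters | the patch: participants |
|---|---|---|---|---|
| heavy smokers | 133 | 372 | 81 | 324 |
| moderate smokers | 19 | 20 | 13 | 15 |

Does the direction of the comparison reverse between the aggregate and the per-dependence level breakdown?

Heavy smokers: bupropion 133/372 = 35.8%, the patch 81/324 = 25.0% → bupropion
Moderate smokers: bupropion 19/20 = 95.0%, the patch 13/15 = 86.7% → bupropion
Overall: bupropion 152/392 = 38.8%, the patch 94/339 = 27.7% → bupropion
Bupropion wins overall and in every dependence group — no reversal.

No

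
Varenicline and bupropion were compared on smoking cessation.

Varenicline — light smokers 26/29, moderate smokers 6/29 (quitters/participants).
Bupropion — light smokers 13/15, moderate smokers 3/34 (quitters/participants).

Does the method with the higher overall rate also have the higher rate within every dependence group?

Yes

Light smokers: varenicline 26/29 = 89.7%, bupropion 13/15 = 86.7% → varenicline
Moderate smokers: varenicline 6/29 = 20.7%, bupropion 3/34 = 8.8% → varenicline
Overall: varenicline 32/58 = 55.2%, bupropion 16/49 = 32.7% → varenicline
Varenicline wins overall and in every dependence group — no reversal.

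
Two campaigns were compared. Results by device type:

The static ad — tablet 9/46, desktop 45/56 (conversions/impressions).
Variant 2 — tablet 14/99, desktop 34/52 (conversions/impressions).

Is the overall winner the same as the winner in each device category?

Yes

Tablet: the static ad 9/46 = 19.6%, Variant 2 14/99 = 14.1% → the static ad
Desktop: the static ad 45/56 = 80.4%, Variant 2 34/52 = 65.4% → the static ad
Overall: the static ad 54/102 = 52.9%, Variant 2 48/151 = 31.8% → the static ad
The static ad wins overall and in every device group — no reversal.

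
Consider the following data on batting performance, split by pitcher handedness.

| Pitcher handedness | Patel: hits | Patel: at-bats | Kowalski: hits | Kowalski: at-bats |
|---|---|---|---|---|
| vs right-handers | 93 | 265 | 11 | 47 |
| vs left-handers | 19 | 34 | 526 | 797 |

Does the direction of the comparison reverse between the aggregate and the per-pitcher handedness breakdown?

Vs right-handers: Patel 93/265 = 35.1%, Kowalski 11/47 = 23.4% → Patel
Vs left-handers: Patel 19/34 = 55.9%, Kowalski 526/797 = 66.0% → Kowalski
Overall: Patel 112/299 = 37.5%, Kowalski 537/844 = 63.6% → Kowalski
Neither sweeps: Patel wins 1 of 2 groups, Kowalski wins 1. Kowalski wins overall but not every group — no Simpson reversal.

No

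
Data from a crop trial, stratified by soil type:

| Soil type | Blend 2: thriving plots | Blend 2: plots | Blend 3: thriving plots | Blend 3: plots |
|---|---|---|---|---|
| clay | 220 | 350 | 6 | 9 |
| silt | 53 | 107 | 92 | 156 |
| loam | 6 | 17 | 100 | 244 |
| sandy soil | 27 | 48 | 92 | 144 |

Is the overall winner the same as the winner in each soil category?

No

Clay: Blend 2 220/350 = 62.9%, Blend 3 6/9 = 66.7% → Blend 3
Silt: Blend 2 53/107 = 49.5%, Blend 3 92/156 = 59.0% → Blend 3
Loam: Blend 2 6/17 = 35.3%, Blend 3 100/244 = 41.0% → Blend 3
Sandy soil: Blend 2 27/48 = 56.2%, Blend 3 92/144 = 63.9% → Blend 3
Overall: Blend 2 306/522 = 58.6%, Blend 3 290/553 = 52.4% → Blend 2
Blend 3 wins each soil group but Blend 2 wins overall — the comparison reverses. Blend 3's plots skew toward loam, which has a lower base rate.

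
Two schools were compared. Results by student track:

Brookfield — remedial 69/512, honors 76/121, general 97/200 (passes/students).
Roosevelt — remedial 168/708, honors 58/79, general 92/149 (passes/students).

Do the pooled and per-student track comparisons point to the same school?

Remedial: Brookfield 69/512 = 13.5%, Roosevelt 168/708 = 23.7% → Roosevelt
Honors: Brookfield 76/121 = 62.8%, Roosevelt 58/79 = 73.4% → Roosevelt
General: Brookfield 97/200 = 48.5%, Roosevelt 92/149 = 61.7% → Roosevelt
Overall: Brookfield 242/833 = 29.1%, Roosevelt 318/936 = 34.0% → Roosevelt
Roosevelt wins overall and in every student group — no reversal.

Yes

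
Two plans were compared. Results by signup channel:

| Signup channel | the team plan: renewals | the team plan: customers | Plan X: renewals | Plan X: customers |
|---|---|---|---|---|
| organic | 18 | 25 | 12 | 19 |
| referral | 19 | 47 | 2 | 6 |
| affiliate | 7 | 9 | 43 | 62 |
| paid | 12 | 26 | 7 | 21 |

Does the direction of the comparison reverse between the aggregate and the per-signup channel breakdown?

Organic: the team plan 18/25 = 72.0%, Plan X 12/19 = 63.2% → the team plan
Referral: the team plan 19/47 = 40.4%, Plan X 2/6 = 33.3% → the team plan
Affiliate: the team plan 7/9 = 77.8%, Plan X 43/62 = 69.4% → the team plan
Paid: the team plan 12/26 = 46.2%, Plan X 7/21 = 33.3% → the team plan
Overall: the team plan 56/107 = 52.3%, Plan X 64/108 = 59.3% → Plan X
The team plan wins each signup group but Plan X wins overall — the comparison reverses. The team plan's customers skew toward referral, which has a lower base rate.

Yes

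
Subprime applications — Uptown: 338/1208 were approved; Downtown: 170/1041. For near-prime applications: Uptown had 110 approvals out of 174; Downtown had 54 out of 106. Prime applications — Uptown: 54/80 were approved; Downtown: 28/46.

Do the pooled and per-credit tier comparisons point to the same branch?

Yes

Subprime: Uptown 338/1208 = 28.0%, Downtown 170/1041 = 16.3% → Uptown
Near-prime: Uptown 110/174 = 63.2%, Downtown 54/106 = 50.9% → Uptown
Prime: Uptown 54/80 = 67.5%, Downtown 28/46 = 60.9% → Uptown
Overall: Uptown 502/1462 = 34.3%, Downtown 252/1193 = 21.1% → Uptown
Uptown wins overall and in every credit group — no reversal.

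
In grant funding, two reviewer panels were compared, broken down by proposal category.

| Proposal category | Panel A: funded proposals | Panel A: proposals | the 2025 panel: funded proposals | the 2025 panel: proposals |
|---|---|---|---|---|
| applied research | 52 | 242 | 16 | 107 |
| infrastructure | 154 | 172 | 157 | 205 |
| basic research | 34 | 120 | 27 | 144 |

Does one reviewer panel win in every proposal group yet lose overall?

Applied research: Panel A 52/242 = 21.5%, the 2025 panel 16/107 = 15.0% → Panel A
Infrastructure: Panel A 154/172 = 89.5%, the 2025 panel 157/205 = 76.6% → Panel A
Basic research: Panel A 34/120 = 28.3%, the 2025 panel 27/144 = 18.8% → Panel A
Overall: Panel A 240/534 = 44.9%, the 2025 panel 200/456 = 43.9% → Panel A
Panel A wins overall and in every proposal group — no reversal.

No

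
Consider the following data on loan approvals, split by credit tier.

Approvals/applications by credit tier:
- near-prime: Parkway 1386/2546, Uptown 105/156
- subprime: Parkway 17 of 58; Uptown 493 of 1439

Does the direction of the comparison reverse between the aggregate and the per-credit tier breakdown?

Yes

Near-prime: Parkway 1386/2546 = 54.4%, Uptown 105/156 = 67.3% → Uptown
Subprime: Parkway 17/58 = 29.3%, Uptown 493/1439 = 34.3% → Uptown
Overall: Parkway 1403/2604 = 53.9%, Uptown 598/1595 = 37.5% → Parkway
Uptown wins each credit group but Parkway wins overall — the comparison reverses. Uptown's applications skew toward subprime, which has a lower base rate.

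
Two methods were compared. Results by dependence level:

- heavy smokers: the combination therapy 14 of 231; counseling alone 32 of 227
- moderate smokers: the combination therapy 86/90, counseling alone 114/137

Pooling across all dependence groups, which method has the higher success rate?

Heavy smokers: the combination therapy 14/231 = 6.1%, counseling alone 32/227 = 14.1% → counseling alone
Moderate smokers: the combination therapy 86/90 = 95.6%, counseling alone 114/137 = 83.2% → the combination therapy
Overall: the combination therapy 100/321 = 31.2%, counseling alone 146/364 = 40.1% → counseling alone
(Neither sweeps every dependence group, but counseling alone has the higher pooled rate.)

counseling alone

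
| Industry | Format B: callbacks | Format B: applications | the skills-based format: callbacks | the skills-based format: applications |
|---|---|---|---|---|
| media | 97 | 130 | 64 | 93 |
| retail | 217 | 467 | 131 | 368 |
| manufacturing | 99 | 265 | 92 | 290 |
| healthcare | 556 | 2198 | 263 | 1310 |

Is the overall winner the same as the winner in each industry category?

Media: Format B 97/130 = 74.6%, the skills-based format 64/93 = 68.8% → Format B
Retail: Format B 217/467 = 46.5%, the skills-based format 131/368 = 35.6% → Format B
Manufacturing: Format B 99/265 = 37.4%, the skills-based format 92/290 = 31.7% → Format B
Healthcare: Format B 556/2198 = 25.3%, the skills-based format 263/1310 = 20.1% → Format B
Overall: Format B 969/3060 = 31.7%, the skills-based format 550/2061 = 26.7% → Format B
Format B wins overall and in every industry group — no reversal.

Yes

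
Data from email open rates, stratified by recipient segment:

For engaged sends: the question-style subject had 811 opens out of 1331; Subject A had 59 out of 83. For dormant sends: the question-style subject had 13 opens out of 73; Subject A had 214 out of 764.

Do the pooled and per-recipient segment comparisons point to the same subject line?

No

Engaged: the question-style subject 811/1331 = 60.9%, Subject A 59/83 = 71.1% → Subject A
Dormant: the question-style subject 13/73 = 17.8%, Subject A 214/764 = 28.0% → Subject A
Overall: the question-style subject 824/1404 = 58.7%, Subject A 273/847 = 32.2% → the question-style subject
Subject A wins each recipient group but the question-style subject wins overall — the comparison reverses. Subject A's sends skew toward dormant, which has a lower base rate.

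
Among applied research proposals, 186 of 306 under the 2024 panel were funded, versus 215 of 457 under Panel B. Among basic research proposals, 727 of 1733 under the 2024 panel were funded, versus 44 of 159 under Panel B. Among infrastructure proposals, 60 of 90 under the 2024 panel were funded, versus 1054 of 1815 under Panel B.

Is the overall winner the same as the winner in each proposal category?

No

Applied research: the 2024 panel 186/306 = 60.8%, Panel B 215/457 = 47.0% → the 2024 panel
Basic research: the 2024 panel 727/1733 = 42.0%, Panel B 44/159 = 27.7% → the 2024 panel
Infrastructure: the 2024 panel 60/90 = 66.7%, Panel B 1054/1815 = 58.1% → the 2024 panel
Overall: the 2024 panel 973/2129 = 45.7%, Panel B 1313/2431 = 54.0% → Panel B
The 2024 panel wins each proposal group but Panel B wins overall — the comparison reverses. The 2024 panel's proposals skew toward basic research, which has a lower base rate.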